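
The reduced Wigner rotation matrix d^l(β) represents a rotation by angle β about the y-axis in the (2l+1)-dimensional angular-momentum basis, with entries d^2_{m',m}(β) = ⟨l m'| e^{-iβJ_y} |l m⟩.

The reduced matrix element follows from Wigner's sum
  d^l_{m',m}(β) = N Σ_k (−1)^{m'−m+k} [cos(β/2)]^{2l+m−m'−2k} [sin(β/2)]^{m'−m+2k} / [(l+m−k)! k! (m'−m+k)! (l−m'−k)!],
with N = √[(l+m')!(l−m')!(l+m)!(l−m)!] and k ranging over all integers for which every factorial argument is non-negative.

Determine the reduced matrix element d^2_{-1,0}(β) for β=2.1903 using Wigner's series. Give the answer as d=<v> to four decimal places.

d^2_{-1,0}(β=2.1903) via Wigner's sum:
c=cos(2.1903/2)=0.457913, s=sin(2.1903/2)=0.888997; N=√[1·6·2·2]=4.898979
k∈{1,2} keeps every argument non-negative
  k=1: (−1)^0·4.8990/(2)·0.4579^3·0.8890^1 = +0.209086
  k=2: (−1)^1·4.8990/(2)·0.4579^1·0.8890^3 = -0.788060
d^2_{-1,0}(2.1903) = +0.209086 -0.788060 = -0.578974

d=-0.5790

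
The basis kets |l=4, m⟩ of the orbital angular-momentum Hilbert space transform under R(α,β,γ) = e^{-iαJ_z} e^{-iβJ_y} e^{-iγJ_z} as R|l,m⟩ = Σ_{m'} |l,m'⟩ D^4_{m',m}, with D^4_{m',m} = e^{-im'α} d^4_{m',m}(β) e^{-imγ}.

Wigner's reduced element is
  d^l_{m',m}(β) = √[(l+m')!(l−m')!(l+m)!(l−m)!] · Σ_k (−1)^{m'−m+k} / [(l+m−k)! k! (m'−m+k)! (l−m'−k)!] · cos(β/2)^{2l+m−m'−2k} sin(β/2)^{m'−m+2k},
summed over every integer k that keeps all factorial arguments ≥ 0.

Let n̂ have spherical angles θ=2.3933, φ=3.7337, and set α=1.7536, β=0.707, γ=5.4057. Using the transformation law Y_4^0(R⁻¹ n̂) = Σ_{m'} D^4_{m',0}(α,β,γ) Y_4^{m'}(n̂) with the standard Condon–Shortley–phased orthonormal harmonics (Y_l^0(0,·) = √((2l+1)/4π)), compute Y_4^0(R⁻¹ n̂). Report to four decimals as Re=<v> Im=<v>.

Need the full column D^4_{m',0} for m'=−4..4 at α=1.7536, β=0.707, γ=5.4057.
cos(β/2)=0.938167, sin(β/2)=0.346184
d^4_{-4,0}: single k=4 term ⇒ +0.093088;  D = +0.069292+0.062162i
d^4_{-3,0}: k∈[3..4] ⇒ +0.356766 -0.048578 = +0.308188;  D = +0.160668-0.262994i
d^4_{-2,0}: k∈[2..4] ⇒ +0.775201 -0.281472 +0.014372 = +0.508101;  D = -0.474519-0.181654i
d^4_{-1,0}: k∈[1..4] ⇒ +0.990334 -0.809069 +0.110164 -0.002500 = +0.288929;  D = -0.052524+0.284115i
d^4_{0,0}: k∈[0..4] ⇒ +0.600123 -1.307414 +0.400542 -0.024239 +0.000206 = -0.330781;  D = -0.330781+0.000000i
d^4_{1,0}: k∈[0..3] ⇒ -0.990334 +0.809069 -0.110164 +0.002500 = -0.288929;  D = +0.052524+0.284115i
d^4_{2,0}: k∈[0..2] ⇒ +0.775201 -0.281472 +0.014372 = +0.508101;  D = -0.474519+0.181654i
d^4_{3,0}: k∈[0..1] ⇒ -0.356766 +0.048578 = -0.308188;  D = -0.160668-0.262994i
d^4_{4,0}: single k=0 term ⇒ +0.093088;  D = +0.069292-0.062162i
Y_4^{m'}(θ=2.3933,φ=3.7337) and Σ D·Y over m':
  (+0.0693+0.0622i)·(-0.0679-0.0662i)  (+0.1607-0.2630i)·(-0.0590-0.2828i)  (-0.4745-0.1817i)·(+0.1611-0.3958i)  (-0.0525+0.2841i)·(+0.1487-0.1000i)  (-0.3308+0.0000i)·(-0.3191+0.0000i)  (+0.0525+0.2841i)·(-0.1487-0.1000i)  (-0.4745+0.1817i)·(+0.1611+0.3958i)  (-0.1607-0.2630i)·(+0.0590-0.2828i)  (+0.0693-0.0622i)·(-0.0679+0.0662i)
Y_4^0(R⁻¹ n̂) = -0.318837+0.000000i

Re=-0.3188 Im=0.0000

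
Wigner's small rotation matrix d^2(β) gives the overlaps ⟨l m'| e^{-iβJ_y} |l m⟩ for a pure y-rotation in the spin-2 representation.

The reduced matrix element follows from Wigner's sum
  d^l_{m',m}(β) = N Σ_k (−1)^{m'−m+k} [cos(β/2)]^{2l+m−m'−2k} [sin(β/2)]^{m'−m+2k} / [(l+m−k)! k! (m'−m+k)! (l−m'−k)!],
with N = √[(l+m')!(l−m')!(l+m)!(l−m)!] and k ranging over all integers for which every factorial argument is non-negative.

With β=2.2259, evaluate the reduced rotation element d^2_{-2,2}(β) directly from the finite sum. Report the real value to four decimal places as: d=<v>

d^2_{-2,2}(β=2.2259) via Wigner's sum:
With c≡cos(β/2)=0.442017 and s≡sin(β/2)=0.897007, N=[1·24·24·1]^{1/2}=24.000000
The bounds max(0,m−m')=4 and min(l+m,l−m')=4 give 1 term
  k=4: (−1)^0·24.0000/(24)·0.4420^0·0.8970^4 = +0.647415
d^2_{-2,2}(2.2259) = +0.647415

d=0.6474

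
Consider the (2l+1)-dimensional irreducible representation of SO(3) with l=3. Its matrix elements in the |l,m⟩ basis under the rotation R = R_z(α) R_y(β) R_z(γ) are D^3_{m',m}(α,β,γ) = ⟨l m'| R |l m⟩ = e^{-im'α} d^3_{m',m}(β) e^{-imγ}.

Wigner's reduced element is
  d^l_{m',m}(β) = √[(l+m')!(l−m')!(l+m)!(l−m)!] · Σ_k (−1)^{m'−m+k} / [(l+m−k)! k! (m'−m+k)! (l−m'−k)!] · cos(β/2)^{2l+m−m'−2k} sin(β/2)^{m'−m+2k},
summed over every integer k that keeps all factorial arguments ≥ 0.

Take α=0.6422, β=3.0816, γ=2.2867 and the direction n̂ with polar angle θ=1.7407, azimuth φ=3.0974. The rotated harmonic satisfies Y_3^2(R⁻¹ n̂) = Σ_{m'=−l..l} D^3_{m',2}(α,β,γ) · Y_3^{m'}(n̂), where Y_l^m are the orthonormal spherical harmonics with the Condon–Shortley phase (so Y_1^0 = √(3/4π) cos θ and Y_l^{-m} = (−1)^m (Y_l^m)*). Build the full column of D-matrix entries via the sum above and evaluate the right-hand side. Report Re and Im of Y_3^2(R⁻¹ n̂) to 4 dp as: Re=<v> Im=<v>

Need the full column D^3_{m',2} for m'=−3..3 at α=0.6422, β=3.0816, γ=2.2867.
cos(β/2)=0.029992, sin(β/2)=0.999550
d^3_{-3,2}: single k=5 term ⇒ +0.073300;  D = -0.064509-0.034806i
d^3_{-2,2}: k∈[4..5] ⇒ +0.004489 -0.997304 = -0.992814;  D = +0.982048-0.145819i
d^3_{-1,2}: k∈[3..4] ⇒ +0.000170 -0.094629 = -0.094459;  D = +0.066511-0.067073i
d^3_{0,2}: k∈[2..3] ⇒ +0.000004 -0.004918 = -0.004914;  D = +0.000681-0.004866i
d^3_{1,2}: k∈[1..2] ⇒ +0.000000 -0.000170 = -0.000170;  D = -0.000082-0.000149i
d^3_{2,2}: k∈[0..1] ⇒ +0.000000 -0.000004 = -0.000004;  D = -0.000004-0.000002i
d^3_{3,2}: single k=0 term ⇒ -0.000000;  D = -0.000000+0.000000i
Y_3^{m'}(θ=1.7407,φ=3.0974) and Σ D·Y over m':
  (-0.0645-0.0348i)·(-0.3960-0.0528i)  (+0.9820-0.1458i)·(-0.1672-0.0148i)  (+0.0665-0.0671i)·(+0.2727+0.0121i)  (+0.0007-0.0049i)·(+0.1803+0.0000i)  (-0.0001-0.0001i)·(-0.2727+0.0121i)  (-0.0000-0.0000i)·(-0.1672+0.0148i)  (-0.0000+0.0000i)·(+0.3960-0.0528i)
Y_3^2(R⁻¹ n̂) = -0.123568+0.008691i

Re=-0.1236 Im=0.0087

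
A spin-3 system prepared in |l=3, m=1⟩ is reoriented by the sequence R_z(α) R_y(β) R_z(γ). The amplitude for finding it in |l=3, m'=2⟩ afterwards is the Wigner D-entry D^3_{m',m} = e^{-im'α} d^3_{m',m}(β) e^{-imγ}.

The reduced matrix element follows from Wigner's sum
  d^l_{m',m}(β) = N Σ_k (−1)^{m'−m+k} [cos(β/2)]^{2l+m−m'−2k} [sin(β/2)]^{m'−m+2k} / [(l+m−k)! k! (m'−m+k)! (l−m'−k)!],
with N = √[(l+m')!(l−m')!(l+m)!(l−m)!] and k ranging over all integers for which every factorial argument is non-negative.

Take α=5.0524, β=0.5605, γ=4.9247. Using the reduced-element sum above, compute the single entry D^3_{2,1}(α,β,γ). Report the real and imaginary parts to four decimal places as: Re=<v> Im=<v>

Re=0.4656 Im=0.3754

First d^3_{2,1}(β=0.5605), then the phase factors e^{-i(2)α} and e^{-i(1)γ}:
c=cos(0.5605/2)=0.960986, s=sin(0.5605/2)=0.276596; N=√[120·1·24·2]=75.894664
k: max(0,(1)−(2))=0 … min(3+(1),3−(2))=1
  k=0: (−1)^1·75.8947/(24)·0.9610^5·0.2766^1 = -0.716856
  k=1: (−1)^2·75.8947/(12)·0.9610^3·0.2766^3 = +0.118773
d^3_{2,1}(0.5605) = -0.716856 +0.118773 = -0.598082
D = (-0.777559+0.628810i)·(-0.598082)·(+0.210720+0.977547i) = +0.465630+0.375355i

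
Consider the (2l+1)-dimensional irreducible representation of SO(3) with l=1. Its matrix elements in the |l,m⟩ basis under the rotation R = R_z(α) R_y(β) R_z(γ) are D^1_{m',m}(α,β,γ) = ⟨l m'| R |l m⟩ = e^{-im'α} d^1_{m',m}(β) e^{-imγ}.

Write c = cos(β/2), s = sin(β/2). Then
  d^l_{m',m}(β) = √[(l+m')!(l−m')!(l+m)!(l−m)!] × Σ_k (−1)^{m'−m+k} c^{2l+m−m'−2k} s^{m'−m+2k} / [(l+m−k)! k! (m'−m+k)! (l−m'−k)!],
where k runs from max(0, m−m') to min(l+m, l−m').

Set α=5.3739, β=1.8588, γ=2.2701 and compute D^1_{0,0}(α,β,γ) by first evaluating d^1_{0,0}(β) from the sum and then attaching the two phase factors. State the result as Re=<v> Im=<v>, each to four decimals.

D^1_{0,0}(5.3739,1.8588,2.2701) = e^{-i·0·5.3739}·d^1_{0,0}(1.8588)·e^{-i·0·2.2701}. Compute d first:
With c≡cos(β/2)=0.598315 and s≡sin(β/2)=0.801261, N=[1·1·1·1]^{1/2}=1.000000
The bounds max(0,m−m')=0 and min(l+m,l−m')=1 give 2 terms
  k=0: (−1)^0·1.0000/(1)·0.5983^2·0.8013^0 = +0.357981
  k=1: (−1)^1·1.0000/(1)·0.5983^0·0.8013^2 = -0.642019
d^1_{0,0}(1.8588) = +0.357981 -0.642019 = -0.284039
Phases: e^{-i·(0)·5.3739}=+1.000000+0.000000i, e^{-i·(0)·2.2701}=+1.000000+0.000000i ⇒ D=-0.284039+0.000000i

Re=-0.2840 Im=0.0000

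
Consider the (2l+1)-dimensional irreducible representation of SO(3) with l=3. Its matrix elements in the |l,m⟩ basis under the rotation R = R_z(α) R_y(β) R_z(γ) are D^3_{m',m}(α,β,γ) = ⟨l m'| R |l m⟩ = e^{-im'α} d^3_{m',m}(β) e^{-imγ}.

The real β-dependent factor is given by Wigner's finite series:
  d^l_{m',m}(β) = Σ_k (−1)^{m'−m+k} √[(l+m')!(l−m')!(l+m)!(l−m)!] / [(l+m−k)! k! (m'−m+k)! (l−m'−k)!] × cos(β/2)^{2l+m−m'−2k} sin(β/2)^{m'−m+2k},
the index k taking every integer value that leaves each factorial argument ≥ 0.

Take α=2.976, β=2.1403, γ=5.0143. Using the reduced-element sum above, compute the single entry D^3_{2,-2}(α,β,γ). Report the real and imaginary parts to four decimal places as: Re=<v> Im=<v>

Re=-0.1345 Im=-0.1822

D^3_{2,-2}(2.976,2.1403,5.0143) = e^{-i·2·2.976}·d^3_{2,-2}(2.1403)·e^{-i·-2·5.0143}. Compute d first:
With c≡cos(β/2)=0.479993 and s≡sin(β/2)=0.877273, N=[120·1·1·120]^{1/2}=120.000000
Admissible k: 0..1 (factorial args all ≥0)
  k=0: (−1)^4·120.0000/(24)·0.4800^2·0.8773^4 = +0.682303
  k=1: (−1)^5·120.0000/(120)·0.4800^0·0.8773^6 = -0.455834
d^3_{2,-2}(2.1403) = +0.682303 -0.455834 = +0.226469
Phases: e^{-i·(2)·2.976}=+0.945658+0.325164i, e^{-i·(-2)·5.0143}=-0.823172-0.567793i ⇒ D=-0.134480-0.182217i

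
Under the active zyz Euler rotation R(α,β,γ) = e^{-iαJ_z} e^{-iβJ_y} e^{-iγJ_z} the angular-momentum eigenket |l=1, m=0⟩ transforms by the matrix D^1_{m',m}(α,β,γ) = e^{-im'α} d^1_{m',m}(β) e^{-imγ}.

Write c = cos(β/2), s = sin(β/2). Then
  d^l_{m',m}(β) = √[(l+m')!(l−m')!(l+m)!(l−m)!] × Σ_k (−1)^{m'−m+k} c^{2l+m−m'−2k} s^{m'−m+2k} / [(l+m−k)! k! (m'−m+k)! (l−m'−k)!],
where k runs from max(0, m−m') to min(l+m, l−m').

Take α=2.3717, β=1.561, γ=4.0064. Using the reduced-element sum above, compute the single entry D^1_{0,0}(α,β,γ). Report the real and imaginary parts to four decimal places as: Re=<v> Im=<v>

First d^1_{0,0}(β=1.561), then the phase factors e^{-i(0)α} and e^{-i(0)γ}:
With c≡cos(β/2)=0.710562 and s≡sin(β/2)=0.703635, N=[1·1·1·1]^{1/2}=1.000000
k: max(0,(0)−(0))=0 … min(1+(0),1−(0))=1
  k=0: (−1)^0·1.0000/(1)·0.7106^2·0.7036^0 = +0.504898
  k=1: (−1)^1·1.0000/(1)·0.7106^0·0.7036^2 = -0.495102
d^1_{0,0}(1.561) = +0.504898 -0.495102 = +0.009796
Phases: e^{-i·(0)·2.3717}=+1.000000+0.000000i, e^{-i·(0)·4.0064}=+1.000000+0.000000i ⇒ D=+0.009796+0.000000i

Re=0.0098 Im=0.0000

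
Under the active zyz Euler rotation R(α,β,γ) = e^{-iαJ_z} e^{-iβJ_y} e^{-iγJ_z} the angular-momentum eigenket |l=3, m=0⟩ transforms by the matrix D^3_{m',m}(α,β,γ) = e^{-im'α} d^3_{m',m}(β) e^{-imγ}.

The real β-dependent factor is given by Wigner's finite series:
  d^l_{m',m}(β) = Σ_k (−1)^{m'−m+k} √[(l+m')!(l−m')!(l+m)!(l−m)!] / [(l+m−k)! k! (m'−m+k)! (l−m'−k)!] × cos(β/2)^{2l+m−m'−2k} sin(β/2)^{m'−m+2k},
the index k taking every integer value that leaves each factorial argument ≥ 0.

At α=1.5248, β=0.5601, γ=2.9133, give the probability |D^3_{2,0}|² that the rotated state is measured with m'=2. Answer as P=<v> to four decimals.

P=0.1072

D^3_{2,0}(1.5248,0.5601,2.9133) = e^{-i·2·1.5248}·d^3_{2,0}(0.5601)·e^{-i·0·2.9133}. Compute d first:
c=cos(0.5601/2)=0.961042, s=sin(0.5601/2)=0.276404; N=√[120·1·6·6]=65.726707
k∈{0,1} keeps every argument non-negative
  k=0: (−1)^2·65.7267/(12)·0.9610^4·0.2764^2 = +0.356958
  k=1: (−1)^3·65.7267/(12)·0.9610^2·0.2764^4 = -0.029527
d^3_{2,0}(0.5601) = +0.356958 -0.029527 = +0.327431
|D^3_{2,0}|² = |d^3_{2,0}(β)|² = (+0.327431)² = 0.107211 (the z-rotation phases have unit modulus)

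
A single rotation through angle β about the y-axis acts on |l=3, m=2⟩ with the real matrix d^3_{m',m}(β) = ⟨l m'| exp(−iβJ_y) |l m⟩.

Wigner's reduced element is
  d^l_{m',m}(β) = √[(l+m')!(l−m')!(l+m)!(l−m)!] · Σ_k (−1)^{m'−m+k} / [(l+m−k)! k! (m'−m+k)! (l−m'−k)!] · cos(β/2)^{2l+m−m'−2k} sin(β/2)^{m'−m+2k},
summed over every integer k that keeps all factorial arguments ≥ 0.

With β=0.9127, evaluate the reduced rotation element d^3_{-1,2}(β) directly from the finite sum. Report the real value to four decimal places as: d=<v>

d=0.3443

d^3_{-1,2}(β=0.9127) via Wigner's sum:
With c≡cos(β/2)=0.897667 and s≡sin(β/2)=0.440675, N=[2·24·120·1]^{1/2}=75.894664
Admissible k: 3..4 (factorial args all ≥0)
  k=3: (−1)^0·75.8947/(12)·0.8977^3·0.4407^3 = +0.391498
  k=4: (−1)^1·75.8947/(24)·0.8977^1·0.4407^5 = -0.047174
d^3_{-1,2}(0.9127) = +0.391498 -0.047174 = +0.344324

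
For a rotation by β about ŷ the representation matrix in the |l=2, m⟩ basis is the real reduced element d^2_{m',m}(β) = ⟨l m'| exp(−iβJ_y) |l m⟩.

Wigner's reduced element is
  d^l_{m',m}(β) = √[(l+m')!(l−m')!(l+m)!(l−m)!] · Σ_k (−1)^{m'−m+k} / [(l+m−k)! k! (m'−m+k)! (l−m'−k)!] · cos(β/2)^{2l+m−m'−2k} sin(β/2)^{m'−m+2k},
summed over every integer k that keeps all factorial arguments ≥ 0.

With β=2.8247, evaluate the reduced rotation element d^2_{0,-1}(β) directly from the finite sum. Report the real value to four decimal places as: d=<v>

d^2_{0,-1}(β=2.8247) via Wigner's sum:
With c≡cos(β/2)=0.157784 and s≡sin(β/2)=0.987474, N=[2·2·1·6]^{1/2}=4.898979
k∈{0,1} keeps every argument non-negative
  k=0: (−1)^1·4.8990/(2)·0.1578^3·0.9875^1 = -0.009501
  k=1: (−1)^2·4.8990/(2)·0.1578^1·0.9875^3 = +0.372148
d^2_{0,-1}(2.8247) = -0.009501 +0.372148 = +0.362646

d=0.3626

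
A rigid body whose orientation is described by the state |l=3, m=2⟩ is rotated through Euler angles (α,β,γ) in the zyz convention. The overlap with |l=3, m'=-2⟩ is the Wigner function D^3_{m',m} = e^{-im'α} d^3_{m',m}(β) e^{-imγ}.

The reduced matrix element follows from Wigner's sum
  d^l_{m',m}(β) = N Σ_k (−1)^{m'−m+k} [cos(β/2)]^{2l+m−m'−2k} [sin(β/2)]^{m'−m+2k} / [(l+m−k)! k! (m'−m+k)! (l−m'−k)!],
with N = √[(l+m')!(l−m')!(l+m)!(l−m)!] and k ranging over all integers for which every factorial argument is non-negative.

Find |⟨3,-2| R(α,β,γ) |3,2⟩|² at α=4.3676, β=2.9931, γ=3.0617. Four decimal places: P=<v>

P=0.9147

Split into d^3_{-2,2}(β=2.9931) × two z-phases.
With c≡cos(β/2)=0.074178 and s≡sin(β/2)=0.997245, N=[1·120·120·1]^{1/2}=120.000000
Admissible k: 4..5 (factorial args all ≥0)
  k=4: (−1)^0·120.0000/(24)·0.0742^2·0.9972^4 = +0.027210
  k=5: (−1)^1·120.0000/(120)·0.0742^0·0.9972^6 = -0.983583
d^3_{-2,2}(2.9931) = +0.027210 -0.983583 = -0.956373
|D^3_{-2,2}|² = |d^3_{-2,2}(β)|² = (-0.956373)² = 0.914650 (the z-rotation phases have unit modulus)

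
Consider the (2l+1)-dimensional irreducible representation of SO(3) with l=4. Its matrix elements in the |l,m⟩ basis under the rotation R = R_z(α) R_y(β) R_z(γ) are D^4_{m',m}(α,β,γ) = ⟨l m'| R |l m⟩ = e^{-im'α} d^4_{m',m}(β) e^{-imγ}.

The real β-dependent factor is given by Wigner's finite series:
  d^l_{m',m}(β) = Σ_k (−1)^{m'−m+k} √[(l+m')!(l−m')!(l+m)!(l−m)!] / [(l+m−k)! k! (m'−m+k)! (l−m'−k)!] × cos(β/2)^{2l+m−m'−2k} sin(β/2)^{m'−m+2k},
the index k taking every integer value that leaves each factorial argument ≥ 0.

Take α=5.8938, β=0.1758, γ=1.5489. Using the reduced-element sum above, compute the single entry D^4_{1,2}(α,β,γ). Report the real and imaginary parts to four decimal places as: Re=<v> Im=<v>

Re=-0.3163 Im=-0.1463

D^4_{1,2}(5.8938,0.1758,1.5489) = e^{-i·1·5.8938}·d^4_{1,2}(0.1758)·e^{-i·2·1.5489}. Compute d first:
Half-angle: c=0.996139, s=0.087787. N=√(120·6·720·2)=1018.233765
The bounds max(0,m−m')=1 and min(l+m,l−m')=3 give 3 terms
  k=1: (−1)^0·1018.2338/(240)·0.9961^7·0.0878^1 = +0.362498
  k=2: (−1)^1·1018.2338/(48)·0.9961^5·0.0878^3 = -0.014077
  k=3: (−1)^2·1018.2338/(72)·0.9961^3·0.0878^5 = +0.000073
d^4_{1,2}(0.1758) = +0.362498 -0.014077 +0.000073 = +0.348495
Attach z-rotation phases: D = e^{-i(1)(5.8938)}·(+0.348495)·e^{-i(2)(1.5489)} = -0.316307-0.146283i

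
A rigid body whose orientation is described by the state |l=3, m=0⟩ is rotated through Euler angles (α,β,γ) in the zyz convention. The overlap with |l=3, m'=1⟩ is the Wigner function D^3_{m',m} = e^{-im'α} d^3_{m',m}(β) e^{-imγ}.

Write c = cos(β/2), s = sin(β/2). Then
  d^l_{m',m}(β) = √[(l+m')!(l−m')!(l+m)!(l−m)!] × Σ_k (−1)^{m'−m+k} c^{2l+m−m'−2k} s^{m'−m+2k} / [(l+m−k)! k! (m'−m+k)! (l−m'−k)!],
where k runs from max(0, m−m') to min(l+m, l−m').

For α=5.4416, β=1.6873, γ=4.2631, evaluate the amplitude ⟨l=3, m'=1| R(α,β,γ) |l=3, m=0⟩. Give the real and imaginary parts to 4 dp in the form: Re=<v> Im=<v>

D^3_{1,0}(5.4416,1.6873,4.2631) = e^{-i·1·5.4416}·d^3_{1,0}(1.6873)·e^{-i·0·4.2631}. Compute d first:
Half-angle: c=0.664740, s=0.747074. N=√(24·2·6·6)=41.569219
k∈{0,1,2} keeps every argument non-negative
  k=0: (−1)^1·41.5692/(12)·0.6647^5·0.7471^1 = -0.335904
  k=1: (−1)^2·41.5692/(4)·0.6647^3·0.7471^3 = +1.272799
  k=2: (−1)^3·41.5692/(12)·0.6647^1·0.7471^5 = -0.535873
d^3_{1,0}(1.6873) = -0.335904 +1.272799 -0.535873 = +0.401022
D = (+0.666281+0.745700i)·(+0.401022)·(+1.000000+0.000000i) = +0.267193+0.299042i

Re=0.2672 Im=0.2990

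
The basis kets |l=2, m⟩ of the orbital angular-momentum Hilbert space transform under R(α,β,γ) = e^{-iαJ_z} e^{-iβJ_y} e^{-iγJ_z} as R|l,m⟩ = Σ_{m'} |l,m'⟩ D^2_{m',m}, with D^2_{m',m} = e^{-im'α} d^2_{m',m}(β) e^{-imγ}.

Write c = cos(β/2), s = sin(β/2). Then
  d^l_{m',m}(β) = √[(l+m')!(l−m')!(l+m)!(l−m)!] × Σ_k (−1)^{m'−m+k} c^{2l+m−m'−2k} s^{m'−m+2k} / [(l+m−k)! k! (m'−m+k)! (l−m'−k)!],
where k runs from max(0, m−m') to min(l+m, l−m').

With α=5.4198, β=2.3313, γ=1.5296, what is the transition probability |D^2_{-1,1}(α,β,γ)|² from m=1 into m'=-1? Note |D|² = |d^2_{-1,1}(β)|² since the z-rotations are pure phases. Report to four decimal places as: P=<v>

P=0.1022

D^2_{-1,1}(5.4198,2.3313,1.5296) = e^{-i·-1·5.4198}·d^2_{-1,1}(2.3313)·e^{-i·1·1.5296}. Compute d first:
Half-angle: c=0.394153, s=0.919045. N=√(1·6·6·1)=6.000000
k: max(0,(1)−(-1))=2 … min(2+(1),2−(-1))=3
  k=2: (−1)^0·6.0000/(2)·0.3942^2·0.9190^2 = +0.393663
  k=3: (−1)^1·6.0000/(6)·0.3942^0·0.9190^4 = -0.713422
d^2_{-1,1}(2.3313) = +0.393663 -0.713422 = -0.319759
|D^2_{-1,1}|² = |d^2_{-1,1}(β)|² = (-0.319759)² = 0.102246 (the z-rotation phases have unit modulus)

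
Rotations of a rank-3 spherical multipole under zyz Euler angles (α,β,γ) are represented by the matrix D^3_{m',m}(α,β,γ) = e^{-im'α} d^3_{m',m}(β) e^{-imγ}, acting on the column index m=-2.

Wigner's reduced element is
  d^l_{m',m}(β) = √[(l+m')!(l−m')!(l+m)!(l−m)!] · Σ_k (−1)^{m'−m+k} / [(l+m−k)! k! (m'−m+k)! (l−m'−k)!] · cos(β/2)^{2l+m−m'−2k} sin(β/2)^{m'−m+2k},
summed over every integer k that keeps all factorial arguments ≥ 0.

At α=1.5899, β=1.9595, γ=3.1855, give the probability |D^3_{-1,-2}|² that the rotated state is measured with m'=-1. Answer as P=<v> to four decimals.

Split into d^3_{-1,-2}(β=1.9595) × two z-phases.
With c≡cos(β/2)=0.557230 and s≡sin(β/2)=0.830358, N=[2·24·1·120]^{1/2}=75.894664
k: max(0,(-2)−(-1))=0 … min(3+(-2),3−(-1))=1
  k=0: (−1)^1·75.8947/(24)·0.5572^5·0.8304^1 = -0.141071
  k=1: (−1)^2·75.8947/(12)·0.5572^3·0.8304^3 = +0.626513
d^3_{-1,-2}(1.9595) = -0.141071 +0.626513 = +0.485442
|D^3_{-1,-2}|² = |d^3_{-1,-2}(β)|² = (+0.485442)² = 0.235654 (the z-rotation phases have unit modulus)

P=0.2357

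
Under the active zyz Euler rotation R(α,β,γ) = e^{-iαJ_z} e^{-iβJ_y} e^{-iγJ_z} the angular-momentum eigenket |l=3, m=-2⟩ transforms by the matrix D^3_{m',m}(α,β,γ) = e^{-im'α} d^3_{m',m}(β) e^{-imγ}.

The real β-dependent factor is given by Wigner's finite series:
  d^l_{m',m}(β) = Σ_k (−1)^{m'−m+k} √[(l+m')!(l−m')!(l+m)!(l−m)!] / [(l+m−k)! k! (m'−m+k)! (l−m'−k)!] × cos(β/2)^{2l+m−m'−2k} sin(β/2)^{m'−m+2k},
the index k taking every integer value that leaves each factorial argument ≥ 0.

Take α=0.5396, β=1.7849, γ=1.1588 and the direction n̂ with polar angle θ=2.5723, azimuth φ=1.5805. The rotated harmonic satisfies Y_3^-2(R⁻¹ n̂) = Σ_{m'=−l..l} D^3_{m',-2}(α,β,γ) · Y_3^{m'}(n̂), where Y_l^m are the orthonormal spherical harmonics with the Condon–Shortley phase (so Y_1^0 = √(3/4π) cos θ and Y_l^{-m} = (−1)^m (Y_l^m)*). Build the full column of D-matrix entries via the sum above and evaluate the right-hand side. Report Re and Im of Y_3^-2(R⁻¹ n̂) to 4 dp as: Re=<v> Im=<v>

Re=0.1236 Im=0.3432

Need the full column D^3_{m',-2} for m'=−3..3 at α=0.5396, β=1.7849, γ=1.1588.
cos(β/2)=0.627506, sin(β/2)=0.778611
d^3_{-3,-2}: single k=1 term ⇒ +0.185561;  D = -0.129971-0.132440i
d^3_{-2,-2}: k∈[0..1] ⇒ +0.061053 -0.469985 = -0.408932;  D = +0.395687+0.103233i
d^3_{-1,-2}: k∈[0..1] ⇒ -0.239558 +0.737644 = +0.498085;  D = -0.478078+0.139750i
d^3_{0,-2}: k∈[0..1] ⇒ +0.514843 -0.792647 = -0.277805;  D = +0.188712-0.203871i
d^3_{1,-2}: k∈[0..1] ⇒ -0.737644 +0.567835 = -0.169809;  D = +0.034934-0.166177i
d^3_{2,-2}: k∈[0..1] ⇒ +0.723585 -0.222805 = +0.500780;  D = +0.163409+0.473369i
d^3_{3,-2}: single k=0 term ⇒ -0.439843;  D = -0.336750-0.282951i
Y_3^{m'}(θ=2.5723,φ=1.5805) and Σ D·Y over m':
  (-0.1300-0.1324i)·(+0.0019+0.0653i)  (+0.3957+0.1032i)·(+0.2501-0.0049i)  (-0.4781+0.1398i)·(-0.0043-0.4437i)  (+0.1887-0.2039i)·(-0.1720+0.0000i)  (+0.0349-0.1662i)·(+0.0043-0.4437i)  (+0.1634+0.4734i)·(+0.2501+0.0049i)  (-0.3368-0.2830i)·(-0.0019+0.0653i)
Y_3^-2(R⁻¹ n̂) = +0.123567+0.343240i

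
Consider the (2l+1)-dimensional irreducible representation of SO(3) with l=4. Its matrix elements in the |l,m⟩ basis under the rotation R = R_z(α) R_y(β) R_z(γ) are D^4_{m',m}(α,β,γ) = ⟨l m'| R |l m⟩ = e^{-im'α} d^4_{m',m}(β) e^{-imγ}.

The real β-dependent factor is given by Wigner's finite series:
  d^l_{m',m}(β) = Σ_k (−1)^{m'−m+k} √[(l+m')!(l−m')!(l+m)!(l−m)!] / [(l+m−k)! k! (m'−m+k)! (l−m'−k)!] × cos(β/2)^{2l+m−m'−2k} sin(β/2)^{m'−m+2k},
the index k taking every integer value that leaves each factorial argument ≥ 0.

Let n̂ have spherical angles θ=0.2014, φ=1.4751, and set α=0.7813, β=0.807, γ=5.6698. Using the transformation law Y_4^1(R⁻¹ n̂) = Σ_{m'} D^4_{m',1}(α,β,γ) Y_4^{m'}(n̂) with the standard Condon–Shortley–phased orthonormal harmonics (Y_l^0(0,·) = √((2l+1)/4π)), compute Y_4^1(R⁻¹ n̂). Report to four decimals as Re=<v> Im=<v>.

Re=0.2858 Im=0.1221

Need the full column D^4_{m',1} for m'=−4..4 at α=0.7813, β=0.807, γ=5.6698.
cos(β/2)=0.919692, sin(β/2)=0.392640
d^4_{-4,1}: single k=5 term ⇒ +0.054324;  D = -0.044928-0.030539i
d^4_{-3,1}: k∈[4..5] ⇒ +0.224940 -0.024599 = +0.200341;  D = -0.196947+0.036716i
d^4_{-2,1}: k∈[3..5] ⇒ +0.563262 -0.153994 +0.005614 = +0.414881;  D = -0.236033+0.341196i
d^4_{-1,1}: k∈[2..5] ⇒ +0.932919 -0.510115 +0.046488 -0.000565 = +0.468727;  D = +0.082122+0.461477i
d^4_{0,1}: k∈[1..4] ⇒ +0.977254 -1.068715 +0.194789 -0.005917 = +0.097411;  D = +0.079653+0.056074i
d^4_{1,1}: k∈[0..3] ⇒ +0.511848 -1.399378 +0.510115 -0.030992 = -0.408407;  D = -0.402663+0.068256i
d^4_{2,1}: k∈[0..2] ⇒ -0.927104 +0.844893 -0.102663 = -0.184874;  D = -0.107656+0.150295i
d^4_{3,1}: k∈[0..1] ⇒ +0.740481 -0.224940 = +0.515542;  D = -0.081992-0.508980i
d^4_{4,1}: single k=0 term ⇒ -0.298050;  D = +0.240872+0.175541i
Y_4^{m'}(θ=0.2014,φ=1.4751) and Σ D·Y over m':
  (-0.0449-0.0305i)·(+0.0007+0.0003i)  (-0.1969+0.0367i)·(-0.0028+0.0094i)  (-0.2360+0.3412i)·(-0.0752-0.0146i)  (+0.0821+0.4615i)·(+0.0330-0.3433i)  (+0.0797+0.0561i)·(+0.6829+0.0000i)  (-0.4027+0.0683i)·(-0.0330-0.3433i)  (-0.1077+0.1503i)·(-0.0752+0.0146i)  (-0.0820-0.5090i)·(+0.0028+0.0094i)  (+0.2409+0.1755i)·(+0.0007-0.0003i)
Y_4^1(R⁻¹ n̂) = +0.285818+0.122108i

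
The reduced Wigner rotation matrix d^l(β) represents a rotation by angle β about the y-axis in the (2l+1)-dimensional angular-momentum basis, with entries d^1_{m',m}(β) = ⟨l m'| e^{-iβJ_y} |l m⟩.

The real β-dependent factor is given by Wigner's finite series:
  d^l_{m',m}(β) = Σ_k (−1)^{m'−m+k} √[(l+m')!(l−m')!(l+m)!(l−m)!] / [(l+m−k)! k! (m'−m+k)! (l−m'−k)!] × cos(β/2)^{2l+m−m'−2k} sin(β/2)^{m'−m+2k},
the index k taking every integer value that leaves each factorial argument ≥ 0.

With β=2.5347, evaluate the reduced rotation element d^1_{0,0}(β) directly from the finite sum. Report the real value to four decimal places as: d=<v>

d=-0.8214

d^1_{0,0}(β=2.5347) via Wigner's sum:
c=cos(2.5347/2)=0.298811, s=sin(2.5347/2)=0.954312; N=√[1·1·1·1]=1.000000
k∈{0,1} keeps every argument non-negative
  k=0: (−1)^0·1.0000/(1)·0.2988^2·0.9543^0 = +0.089288
  k=1: (−1)^1·1.0000/(1)·0.2988^0·0.9543^2 = -0.910712
d^1_{0,0}(2.5347) = +0.089288 -0.910712 = -0.821424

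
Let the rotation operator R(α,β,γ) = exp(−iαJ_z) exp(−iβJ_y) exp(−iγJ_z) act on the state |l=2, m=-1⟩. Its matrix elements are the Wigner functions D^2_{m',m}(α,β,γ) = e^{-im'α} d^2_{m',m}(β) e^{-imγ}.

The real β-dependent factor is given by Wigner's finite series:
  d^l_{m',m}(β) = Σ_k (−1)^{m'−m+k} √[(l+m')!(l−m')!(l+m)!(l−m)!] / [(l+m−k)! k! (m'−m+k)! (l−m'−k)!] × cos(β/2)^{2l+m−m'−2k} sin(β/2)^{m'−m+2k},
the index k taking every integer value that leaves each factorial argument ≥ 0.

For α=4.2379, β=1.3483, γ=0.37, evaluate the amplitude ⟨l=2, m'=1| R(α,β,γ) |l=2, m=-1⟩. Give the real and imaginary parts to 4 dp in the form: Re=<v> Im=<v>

Split into d^2_{1,-1}(β=1.3483) × two z-phases.
c=cos(1.3483/2)=0.781238, s=sin(1.3483/2)=0.624233; N=√[6·1·1·6]=6.000000
The bounds max(0,m−m')=0 and min(l+m,l−m')=1 give 2 terms
  k=0: (−1)^2·6.0000/(2)·0.7812^2·0.6242^2 = +0.713480
  k=1: (−1)^3·6.0000/(6)·0.7812^0·0.6242^4 = -0.151841
d^2_{1,-1}(1.3483) = +0.713480 -0.151841 = +0.561639
Phases: e^{-i·(1)·4.2379}=-0.456884+0.889526i, e^{-i·(-1)·0.37}=+0.932327+0.361615i ⇒ D=-0.419900+0.372992i

Re=-0.4199 Im=0.3730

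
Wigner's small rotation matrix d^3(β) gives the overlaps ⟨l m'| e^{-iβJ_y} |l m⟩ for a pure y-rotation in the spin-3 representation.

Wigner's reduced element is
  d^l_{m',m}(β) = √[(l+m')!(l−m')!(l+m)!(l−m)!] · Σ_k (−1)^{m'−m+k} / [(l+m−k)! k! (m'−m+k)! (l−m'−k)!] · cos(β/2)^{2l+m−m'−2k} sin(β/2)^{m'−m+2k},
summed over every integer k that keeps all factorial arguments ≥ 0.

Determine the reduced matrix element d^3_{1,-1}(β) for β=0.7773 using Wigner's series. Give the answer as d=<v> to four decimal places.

d=0.4936

d^3_{1,-1}(β=0.7773) via Wigner's sum:
c=cos(0.7773/2)=0.925421, s=sin(0.7773/2)=0.378939; N=√[24·2·2·24]=48.000000
k: max(0,(-1)−(1))=0 … min(3+(-1),3−(1))=2
  k=0: (−1)^2·48.0000/(8)·0.9254^4·0.3789^2 = +0.631901
  k=1: (−1)^3·48.0000/(6)·0.9254^2·0.3789^4 = -0.141269
  k=2: (−1)^4·48.0000/(48)·0.9254^0·0.3789^6 = +0.002961
d^3_{1,-1}(0.7773) = +0.631901 -0.141269 +0.002961 = +0.493593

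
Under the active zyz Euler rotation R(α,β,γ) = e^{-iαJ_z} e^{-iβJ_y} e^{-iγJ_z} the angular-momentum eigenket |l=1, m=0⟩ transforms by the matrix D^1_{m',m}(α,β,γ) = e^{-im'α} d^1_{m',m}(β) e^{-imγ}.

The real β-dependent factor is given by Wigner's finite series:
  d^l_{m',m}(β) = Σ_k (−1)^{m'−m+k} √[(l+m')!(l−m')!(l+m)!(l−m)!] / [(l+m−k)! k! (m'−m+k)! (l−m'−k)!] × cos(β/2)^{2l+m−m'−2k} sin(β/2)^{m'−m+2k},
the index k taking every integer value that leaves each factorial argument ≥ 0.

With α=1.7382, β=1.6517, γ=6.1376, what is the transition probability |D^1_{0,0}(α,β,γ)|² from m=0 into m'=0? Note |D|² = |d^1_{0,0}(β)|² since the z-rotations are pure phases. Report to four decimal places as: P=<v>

P=0.0065

First d^1_{0,0}(β=1.6517), then the phase factors e^{-i(0)α} and e^{-i(0)γ}:
Half-angle: c=0.677932, s=0.735124. N=√(1·1·1·1)=1.000000
Admissible k: 0..1 (factorial args all ≥0)
  k=0: (−1)^0·1.0000/(1)·0.6779^2·0.7351^0 = +0.459592
  k=1: (−1)^1·1.0000/(1)·0.6779^0·0.7351^2 = -0.540408
d^1_{0,0}(1.6517) = +0.459592 -0.540408 = -0.080815
|D^1_{0,0}|² = |d^1_{0,0}(β)|² = (-0.080815)² = 0.006531 (the z-rotation phases have unit modulus)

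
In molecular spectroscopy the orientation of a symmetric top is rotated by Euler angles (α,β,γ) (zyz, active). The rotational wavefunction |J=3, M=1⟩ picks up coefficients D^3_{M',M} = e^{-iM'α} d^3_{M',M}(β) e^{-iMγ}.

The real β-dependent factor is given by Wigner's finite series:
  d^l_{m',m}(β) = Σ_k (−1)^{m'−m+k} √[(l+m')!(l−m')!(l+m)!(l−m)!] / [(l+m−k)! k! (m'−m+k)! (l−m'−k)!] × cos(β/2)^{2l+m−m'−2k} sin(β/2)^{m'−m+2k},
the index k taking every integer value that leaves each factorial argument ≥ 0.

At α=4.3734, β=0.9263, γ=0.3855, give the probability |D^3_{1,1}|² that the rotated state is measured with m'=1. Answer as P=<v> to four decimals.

First d^3_{1,1}(β=0.9263), then the phase factors e^{-i(1)α} and e^{-i(1)γ}:
c=cos(0.9263/2)=0.894650, s=sin(0.9263/2)=0.446768; N=√[24·2·24·2]=48.000000
k: max(0,(1)−(1))=0 … min(3+(1),3−(1))=2
  k=0: (−1)^0·48.0000/(48)·0.8946^6·0.4468^0 = +0.512764
  k=1: (−1)^1·48.0000/(6)·0.8946^4·0.4468^2 = -1.022980
  k=2: (−1)^2·48.0000/(8)·0.8946^2·0.4468^4 = +0.191332
d^3_{1,1}(0.9263) = +0.512764 -1.022980 +0.191332 = -0.318883
|D^3_{1,1}|² = |d^3_{1,1}(β)|² = (-0.318883)² = 0.101687 (the z-rotation phases have unit modulus)

P=0.1017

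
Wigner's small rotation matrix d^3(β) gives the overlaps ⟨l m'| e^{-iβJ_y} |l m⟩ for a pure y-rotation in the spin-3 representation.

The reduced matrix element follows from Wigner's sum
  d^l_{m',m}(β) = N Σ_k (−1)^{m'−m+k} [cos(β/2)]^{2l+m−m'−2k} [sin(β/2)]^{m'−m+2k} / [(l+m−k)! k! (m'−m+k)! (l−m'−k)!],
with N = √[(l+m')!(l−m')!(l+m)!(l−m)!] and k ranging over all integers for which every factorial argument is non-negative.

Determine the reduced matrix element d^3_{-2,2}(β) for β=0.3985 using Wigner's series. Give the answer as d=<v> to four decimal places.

d^3_{-2,2}(β=0.3985) via Wigner's sum:
Half-angle: c=0.980215, s=0.197934. N=√(1·120·120·1)=120.000000
k: max(0,(2)−(-2))=4 … min(3+(2),3−(-2))=5
  k=4: (−1)^0·120.0000/(24)·0.9802^2·0.1979^4 = +0.007374
  k=5: (−1)^1·120.0000/(120)·0.9802^0·0.1979^6 = -0.000060
d^3_{-2,2}(0.3985) = +0.007374 -0.000060 = +0.007314

d=0.0073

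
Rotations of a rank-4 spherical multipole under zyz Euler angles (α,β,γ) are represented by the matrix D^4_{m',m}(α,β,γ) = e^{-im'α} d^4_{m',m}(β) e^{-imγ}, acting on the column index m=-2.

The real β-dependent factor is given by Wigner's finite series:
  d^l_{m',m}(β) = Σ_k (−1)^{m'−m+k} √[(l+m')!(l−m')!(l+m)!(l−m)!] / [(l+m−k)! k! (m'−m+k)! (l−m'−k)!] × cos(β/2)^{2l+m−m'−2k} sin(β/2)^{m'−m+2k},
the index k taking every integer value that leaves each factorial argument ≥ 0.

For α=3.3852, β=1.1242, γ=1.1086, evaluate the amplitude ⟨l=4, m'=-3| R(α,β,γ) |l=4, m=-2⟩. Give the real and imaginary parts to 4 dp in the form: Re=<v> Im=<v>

Re=-0.1156 Im=0.0227

D^4_{-3,-2}(3.3852,1.1242,1.1086) = e^{-i·-3·3.3852}·d^4_{-3,-2}(1.1242)·e^{-i·-2·1.1086}. Compute d first:
Half-angle: c=0.846138, s=0.532964. N=√(1·5040·2·720)=2693.993318
Admissible k: 1..2 (factorial args all ≥0)
  k=1: (−1)^0·2693.9933/(720)·0.8461^7·0.5330^1 = +0.619227
  k=2: (−1)^1·2693.9933/(240)·0.8461^5·0.5330^3 = -0.737030
d^4_{-3,-2}(1.1242) = +0.619227 -0.737030 = -0.117803
Phases: e^{-i·(-3)·3.3852}=-0.744626-0.667482i, e^{-i·(-2)·1.1086}=-0.602320+0.798255i ⇒ D=-0.115603+0.022661i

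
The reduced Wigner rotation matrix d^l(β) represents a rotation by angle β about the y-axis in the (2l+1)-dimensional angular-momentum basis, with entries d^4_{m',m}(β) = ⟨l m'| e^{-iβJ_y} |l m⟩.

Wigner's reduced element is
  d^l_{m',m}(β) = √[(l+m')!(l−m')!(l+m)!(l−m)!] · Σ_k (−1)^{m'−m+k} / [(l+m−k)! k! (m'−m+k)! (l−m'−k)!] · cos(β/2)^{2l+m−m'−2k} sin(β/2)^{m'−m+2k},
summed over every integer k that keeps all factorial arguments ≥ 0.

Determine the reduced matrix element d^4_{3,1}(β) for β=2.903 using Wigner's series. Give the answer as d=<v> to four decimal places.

d=-0.0026

d^4_{3,1}(β=2.903) via Wigner's sum:
With c≡cos(β/2)=0.119014 and s≡sin(β/2)=0.992893, N=[5040·1·120·6]^{1/2}=1904.940944
Admissible k: 0..1 (factorial args all ≥0)
  k=0: (−1)^2·1904.9409/(240)·0.1190^6·0.9929^2 = +0.000022
  k=1: (−1)^3·1904.9409/(144)·0.1190^4·0.9929^4 = -0.002579
d^4_{3,1}(2.903) = +0.000022 -0.002579 = -0.002557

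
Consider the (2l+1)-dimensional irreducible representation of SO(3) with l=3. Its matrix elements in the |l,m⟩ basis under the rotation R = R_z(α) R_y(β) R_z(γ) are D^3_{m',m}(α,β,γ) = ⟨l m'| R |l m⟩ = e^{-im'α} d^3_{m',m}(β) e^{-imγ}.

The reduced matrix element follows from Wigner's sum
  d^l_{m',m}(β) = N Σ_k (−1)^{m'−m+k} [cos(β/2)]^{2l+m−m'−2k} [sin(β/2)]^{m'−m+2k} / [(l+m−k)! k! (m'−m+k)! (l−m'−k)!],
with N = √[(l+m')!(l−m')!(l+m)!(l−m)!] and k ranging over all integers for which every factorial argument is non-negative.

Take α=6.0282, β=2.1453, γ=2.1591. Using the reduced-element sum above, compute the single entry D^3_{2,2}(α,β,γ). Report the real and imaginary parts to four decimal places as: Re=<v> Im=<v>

D^3_{2,2}(6.0282,2.1453,2.1591) = e^{-i·2·6.0282}·d^3_{2,2}(2.1453)·e^{-i·2·2.1591}. Compute d first:
Half-angle: c=0.477798, s=0.878470. N=√(120·1·120·1)=120.000000
Admissible k: 0..1 (factorial args all ≥0)
  k=0: (−1)^0·120.0000/(120)·0.4778^6·0.8785^0 = +0.011898
  k=1: (−1)^1·120.0000/(24)·0.4778^4·0.8785^2 = -0.201095
d^3_{2,2}(2.1453) = +0.011898 -0.201095 = -0.189197
Attach z-rotation phases: D = e^{-i(2)(6.0282)}·(-0.189197)·e^{-i(2)(2.1591)} = +0.148691-0.116989i

Re=0.1487 Im=-0.1170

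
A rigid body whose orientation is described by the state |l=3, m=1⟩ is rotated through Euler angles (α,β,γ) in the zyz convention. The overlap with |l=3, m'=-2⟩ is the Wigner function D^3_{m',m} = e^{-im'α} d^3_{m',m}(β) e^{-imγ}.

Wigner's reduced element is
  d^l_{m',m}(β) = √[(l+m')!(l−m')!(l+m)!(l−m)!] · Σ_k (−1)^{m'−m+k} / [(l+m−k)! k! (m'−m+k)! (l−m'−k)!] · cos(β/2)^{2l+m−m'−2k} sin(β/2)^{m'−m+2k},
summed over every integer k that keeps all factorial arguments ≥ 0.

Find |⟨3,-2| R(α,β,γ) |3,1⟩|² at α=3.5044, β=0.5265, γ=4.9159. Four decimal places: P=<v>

P=0.0093

First d^3_{-2,1}(β=0.5265), then the phase factors e^{-i(-2)α} and e^{-i(1)γ}:
c=cos(0.5265/2)=0.965549, s=sin(0.5265/2)=0.260220; N=√[1·120·24·2]=75.894664
k∈{3,4} keeps every argument non-negative
  k=3: (−1)^0·75.8947/(12)·0.9655^3·0.2602^3 = +0.100317
  k=4: (−1)^1·75.8947/(24)·0.9655^1·0.2602^5 = -0.003643
d^3_{-2,1}(0.5265) = +0.100317 -0.003643 = +0.096674
|D^3_{-2,1}|² = |d^3_{-2,1}(β)|² = (+0.096674)² = 0.009346 (the z-rotation phases have unit modulus)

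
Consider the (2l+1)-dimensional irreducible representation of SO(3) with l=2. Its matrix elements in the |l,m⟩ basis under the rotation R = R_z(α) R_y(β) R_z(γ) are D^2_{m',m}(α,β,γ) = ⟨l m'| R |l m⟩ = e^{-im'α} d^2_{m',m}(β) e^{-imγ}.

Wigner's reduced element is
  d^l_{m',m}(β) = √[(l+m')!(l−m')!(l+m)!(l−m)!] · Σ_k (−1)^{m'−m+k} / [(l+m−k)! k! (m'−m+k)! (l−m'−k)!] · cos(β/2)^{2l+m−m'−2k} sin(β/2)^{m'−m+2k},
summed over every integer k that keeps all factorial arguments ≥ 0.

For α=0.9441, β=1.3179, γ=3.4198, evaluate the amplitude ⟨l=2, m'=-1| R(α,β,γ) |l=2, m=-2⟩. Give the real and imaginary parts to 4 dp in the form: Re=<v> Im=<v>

First d^2_{-1,-2}(β=1.3179), then the phase factors e^{-i(-1)α} and e^{-i(-2)γ}:
c=cos(1.3179/2)=0.790636, s=sin(1.3179/2)=0.612287; N=√[1·6·1·24]=12.000000
k: max(0,(-2)−(-1))=0 … min(2+(-2),2−(-1))=0
  k=0: (−1)^1·12.0000/(6)·0.7906^3·0.6123^1 = -0.605221
d^2_{-1,-2}(1.3179) = -0.605221
Phases: e^{-i·(-1)·0.9441}=+0.586472+0.809969i, e^{-i·(-2)·3.4198}=+0.849154+0.528145i ⇒ D=-0.042501-0.603727i

Re=-0.0425 Im=-0.6037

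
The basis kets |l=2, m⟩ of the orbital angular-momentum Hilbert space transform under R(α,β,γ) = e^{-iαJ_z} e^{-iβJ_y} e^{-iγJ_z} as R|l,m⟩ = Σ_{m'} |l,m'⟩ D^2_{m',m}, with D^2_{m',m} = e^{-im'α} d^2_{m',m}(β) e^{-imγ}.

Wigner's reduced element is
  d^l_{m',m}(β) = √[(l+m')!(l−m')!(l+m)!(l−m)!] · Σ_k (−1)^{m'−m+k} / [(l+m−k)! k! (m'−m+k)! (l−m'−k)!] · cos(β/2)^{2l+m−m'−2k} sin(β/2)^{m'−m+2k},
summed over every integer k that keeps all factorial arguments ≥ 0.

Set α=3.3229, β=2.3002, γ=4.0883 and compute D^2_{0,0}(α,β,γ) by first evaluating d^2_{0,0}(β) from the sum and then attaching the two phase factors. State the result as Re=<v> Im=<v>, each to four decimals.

Re=0.1662 Im=0.0000

D^2_{0,0}(3.3229,2.3002,4.0883) = e^{-i·0·3.3229}·d^2_{0,0}(2.3002)·e^{-i·0·4.0883}. Compute d first:
Half-angle: c=0.408396, s=0.912805. N=√(2·2·2·2)=4.000000
k∈{0,1,2} keeps every argument non-negative
  k=0: (−1)^0·4.0000/(4)·0.4084^4·0.9128^0 = +0.027818
  k=1: (−1)^1·4.0000/(1)·0.4084^2·0.9128^2 = -0.555878
  k=2: (−1)^2·4.0000/(4)·0.4084^0·0.9128^4 = +0.694243
d^2_{0,0}(2.3002) = +0.027818 -0.555878 +0.694243 = +0.166184
Phases: e^{-i·(0)·3.3229}=+1.000000+0.000000i, e^{-i·(0)·4.0883}=+1.000000+0.000000i ⇒ D=+0.166184+0.000000i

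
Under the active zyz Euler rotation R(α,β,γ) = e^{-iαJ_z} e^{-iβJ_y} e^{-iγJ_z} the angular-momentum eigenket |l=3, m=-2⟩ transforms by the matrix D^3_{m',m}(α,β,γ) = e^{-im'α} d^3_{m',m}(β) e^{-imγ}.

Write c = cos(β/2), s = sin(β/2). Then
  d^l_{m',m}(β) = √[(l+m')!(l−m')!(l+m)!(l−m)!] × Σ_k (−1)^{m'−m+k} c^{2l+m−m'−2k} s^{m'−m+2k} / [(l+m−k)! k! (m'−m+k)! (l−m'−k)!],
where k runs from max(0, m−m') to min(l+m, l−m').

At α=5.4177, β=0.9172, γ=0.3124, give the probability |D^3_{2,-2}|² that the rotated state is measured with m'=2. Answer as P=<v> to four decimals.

Split into d^3_{2,-2}(β=0.9172) × two z-phases.
Half-angle: c=0.896673, s=0.442693. N=√(120·1·1·120)=120.000000
k∈{0,1} keeps every argument non-negative
  k=0: (−1)^4·120.0000/(24)·0.8967^2·0.4427^4 = +0.154401
  k=1: (−1)^5·120.0000/(120)·0.8967^0·0.4427^6 = -0.007527
d^3_{2,-2}(0.9172) = +0.154401 -0.007527 = +0.146874
|D^3_{2,-2}|² = |d^3_{2,-2}(β)|² = (+0.146874)² = 0.021572 (the z-rotation phases have unit modulus)

P=0.0216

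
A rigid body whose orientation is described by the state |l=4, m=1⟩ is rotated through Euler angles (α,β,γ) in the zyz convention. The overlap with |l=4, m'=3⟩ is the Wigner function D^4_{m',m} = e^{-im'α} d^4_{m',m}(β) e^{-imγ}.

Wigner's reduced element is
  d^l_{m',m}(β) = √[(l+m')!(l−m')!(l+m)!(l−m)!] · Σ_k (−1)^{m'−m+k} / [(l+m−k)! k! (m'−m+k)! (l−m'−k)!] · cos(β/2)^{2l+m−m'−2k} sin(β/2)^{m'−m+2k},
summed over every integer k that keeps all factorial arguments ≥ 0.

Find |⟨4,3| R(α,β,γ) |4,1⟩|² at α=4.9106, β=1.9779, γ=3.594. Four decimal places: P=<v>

P=0.1894

Split into d^4_{3,1}(β=1.9779) × two z-phases.
With c≡cos(β/2)=0.549567 and s≡sin(β/2)=0.835449, N=[5040·1·120·6]^{1/2}=1904.940944
Admissible k: 0..1 (factorial args all ≥0)
  k=0: (−1)^2·1904.9409/(240)·0.5496^6·0.8354^2 = +0.152629
  k=1: (−1)^3·1904.9409/(144)·0.5496^4·0.8354^4 = -0.587873
d^4_{3,1}(1.9779) = +0.152629 -0.587873 = -0.435244
|D^4_{3,1}|² = |d^4_{3,1}(β)|² = (-0.435244)² = 0.189437 (the z-rotation phases have unit modulus)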